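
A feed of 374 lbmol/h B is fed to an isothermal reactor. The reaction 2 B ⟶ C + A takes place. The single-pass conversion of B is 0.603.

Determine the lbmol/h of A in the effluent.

113 lbmol/h

B reacted = 0.603 × 374 = 225.5 lbmol/h; ν_B = −2, so ξ = 225.5/2 = 112.8 lbmol/h.
Outlet amounts (n = n₀ + ν ξ):
  B: 374 − 2(112.8) = 148.5
  C: 0 + 1(112.8) = 112.8
  A: 0 + 1(112.8) = 112.8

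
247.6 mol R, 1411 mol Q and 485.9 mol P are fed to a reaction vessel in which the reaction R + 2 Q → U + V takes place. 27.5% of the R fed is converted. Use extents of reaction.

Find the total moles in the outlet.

2080 mol

R reacted = 0.275 × 247.6 = 68.09 mol; ν_R = −1, so ξ = 68.09/1 = 68.09 mol.
Outlet amounts (n = n₀ + ν ξ):
  R: 247.6 − 1(68.09) = 179.5
  Q: 1411 − 2(68.09) = 1275
  U: 0 + 1(68.09) = 68.09
  V: 0 + 1(68.09) = 68.09
  P: 485.9 (inert)
Total out = 179.5 + 1275 + 68.09 + 68.09 + 485.9 = 2076 mol.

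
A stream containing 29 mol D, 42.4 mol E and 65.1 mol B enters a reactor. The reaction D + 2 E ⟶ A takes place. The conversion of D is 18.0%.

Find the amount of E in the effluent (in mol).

32 mol

D reacted = 0.18 × 29 = 5.22 mol; ν_D = −1, so ξ = 5.22/1 = 5.22 mol.
Outlet amounts (n = n₀ + ν ξ):
  D: 29 − 1(5.22) = 23.78
  E: 42.4 − 2(5.22) = 31.96
  A: 0 + 1(5.22) = 5.22
  B: 65.1 (inert)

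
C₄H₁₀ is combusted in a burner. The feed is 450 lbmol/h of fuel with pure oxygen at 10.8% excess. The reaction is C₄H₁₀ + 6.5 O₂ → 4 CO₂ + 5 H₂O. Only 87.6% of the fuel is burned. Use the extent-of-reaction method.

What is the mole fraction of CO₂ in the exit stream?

0.368

Stoichiometric O₂ = 6.5 × 450 = 2925 lbmol/h; O₂ fed = 2925 × 1.108 = 3241 lbmol/h.
Fuel reacted = 0.876 × 450 → ξ = 394.2 lbmol/h.
Outlet (n = n₀ + ν ξ):
  C₄H₁₀: 450 − 1(394.2) = 55.8
  O₂: 3241 − 6.5(394.2) = 678.6
  CO₂: 0 + 4(394.2) = 1577
  H₂O: 0 + 5(394.2) = 1971
Total out = 4282 lbmol/h; y_CO₂ = 1577 / 4282 = 0.3682.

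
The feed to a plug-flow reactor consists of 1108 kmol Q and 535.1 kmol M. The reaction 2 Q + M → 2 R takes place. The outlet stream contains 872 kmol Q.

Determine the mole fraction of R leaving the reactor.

For Q: n = n₀ − 2ξ → 872 = 1108 − 2ξ, giving ξ = 118 kmol.
Outlet amounts (n = n₀ + ν ξ):
  Q: 1108 − 2(118) = 872
  M: 535.1 − 1(118) = 417.1
  R: 0 + 2(118) = 236
Total out = 1525 kmol; y_R = 236 / 1525 = 0.1547.

0.155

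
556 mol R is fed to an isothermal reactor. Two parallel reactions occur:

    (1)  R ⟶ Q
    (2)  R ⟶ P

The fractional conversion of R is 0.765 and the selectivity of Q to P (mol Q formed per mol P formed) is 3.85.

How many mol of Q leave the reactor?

338 mol

Conversion of R: R consumed = 0.765 × 556 = 425.3 mol = 1ξ₁ + 1ξ₂.
Selectivity: 1ξ₁ / (1ξ₂) = 3.85 → ξ₁ = 3.85 ξ₂.
Substitute: (1·3.85 + 1) ξ₂ = 425.3 → ξ₂ = 87.7 mol, ξ₁ = 337.6 mol.
Outlet amounts (n = n₀ + Σ ν·ξ):
  R: 556 − 1(337.6) − 1(87.7) = 130.7
  Q: 0 + 1(337.6) = 337.6
  P: 0 + 1(87.7) = 87.7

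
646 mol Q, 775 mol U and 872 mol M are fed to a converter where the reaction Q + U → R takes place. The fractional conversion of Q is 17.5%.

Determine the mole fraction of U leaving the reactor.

0.304

Q reacted = 0.175 × 646 = 113 mol; ν_Q = −1, so ξ = 113/1 = 113 mol.
Outlet amounts (n = n₀ + ν ξ):
  Q: 646 − 1(113) = 533
  U: 775 − 1(113) = 662
  R: 0 + 1(113) = 113
  M: 872 (inert)
Total out = 2180 mol; y_U = 662 / 2180 = 0.3037.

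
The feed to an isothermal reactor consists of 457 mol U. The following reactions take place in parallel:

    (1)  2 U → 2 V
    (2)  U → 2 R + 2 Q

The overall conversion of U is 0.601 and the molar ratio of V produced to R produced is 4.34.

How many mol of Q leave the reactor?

56.7 mol

Conversion of U: U consumed = 0.601 × 457 = 274.7 mol = 2ξ₁ + 1ξ₂.
Selectivity: 2ξ₁ / (2ξ₂) = 4.34 → ξ₁ = 4.34 ξ₂.
Substitute: (2·4.34 + 1) ξ₂ = 274.7 → ξ₂ = 28.37 mol, ξ₁ = 123.1 mol.
Outlet amounts (n = n₀ + Σ ν·ξ):
  U: 457 − 2(123.1) − 1(28.37) = 182.3
  V: 0 + 2(123.1) = 246.3
  R: 0 + 2(28.37) = 56.75
  Q: 0 + 2(28.37) = 56.75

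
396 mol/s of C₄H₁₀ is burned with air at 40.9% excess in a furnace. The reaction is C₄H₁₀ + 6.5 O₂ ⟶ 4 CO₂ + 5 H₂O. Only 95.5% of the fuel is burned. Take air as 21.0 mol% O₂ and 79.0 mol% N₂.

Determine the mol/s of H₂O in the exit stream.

1890 mol/s

Stoichiometric O₂ = 6.5 × 396 = 2574 mol/s; O₂ fed = 2574 × 1.409 = 3627 mol/s.
N₂ fed = 3627 × 79/21 = 13640 mol/s.
Fuel reacted = 0.955 × 396 → ξ = 378.2 mol/s.
Outlet (n = n₀ + ν ξ):
  C₄H₁₀: 396 − 1(378.2) = 17.82
  O₂: 3627 − 6.5(378.2) = 1169
  N₂: 13640 (inert)
  CO₂: 0 + 4(378.2) = 1513
  H₂O: 0 + 5(378.2) = 1891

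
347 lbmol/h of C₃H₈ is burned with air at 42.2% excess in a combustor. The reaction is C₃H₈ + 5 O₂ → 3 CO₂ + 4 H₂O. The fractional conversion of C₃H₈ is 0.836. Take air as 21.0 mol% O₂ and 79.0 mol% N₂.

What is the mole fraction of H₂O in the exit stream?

Stoichiometric O₂ = 5 × 347 = 1735 lbmol/h; O₂ fed = 1735 × 1.422 = 2467 lbmol/h.
N₂ fed = 2467 × 79/21 = 9281 lbmol/h.
Fuel reacted = 0.836 × 347 → ξ = 290.1 lbmol/h.
Outlet (n = n₀ + ν ξ):
  C₃H₈: 347 − 1(290.1) = 56.91
  O₂: 2467 − 5(290.1) = 1017
  N₂: 9281 (inert)
  CO₂: 0 + 3(290.1) = 870.3
  H₂O: 0 + 4(290.1) = 1160
Total out = 12390 lbmol/h; y_H₂O = 1160 / 12390 = 0.09369.

0.0937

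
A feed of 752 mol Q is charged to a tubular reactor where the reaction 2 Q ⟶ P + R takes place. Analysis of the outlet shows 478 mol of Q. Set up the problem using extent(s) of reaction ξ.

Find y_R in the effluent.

0.182

For Q: n = n₀ − 2ξ → 478 = 752 − 2ξ, giving ξ = 137 mol.
Outlet amounts (n = n₀ + ν ξ):
  Q: 752 − 2(137) = 478
  P: 0 + 1(137) = 137
  R: 0 + 1(137) = 137
Total out = 752 mol; y_R = 137 / 752 = 0.1822.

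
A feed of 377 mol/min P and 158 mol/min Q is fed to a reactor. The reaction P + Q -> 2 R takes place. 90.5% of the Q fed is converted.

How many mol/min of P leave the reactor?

234 mol/min

Q reacted = 0.905 × 158 = 143 mol/min; ν_Q = −1, so ξ = 143/1 = 143 mol/min.
Outlet amounts (n = n₀ + ν ξ):
  P: 377 − 1(143) = 234
  Q: 158 − 1(143) = 15.01
  R: 0 + 2(143) = 286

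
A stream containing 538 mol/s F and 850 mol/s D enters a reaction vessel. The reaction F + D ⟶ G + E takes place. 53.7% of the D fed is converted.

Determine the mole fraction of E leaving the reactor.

0.329

D reacted = 0.537 × 850 = 456.5 mol/s; ν_D = −1, so ξ = 456.5/1 = 456.5 mol/s.
Outlet amounts (n = n₀ + ν ξ):
  F: 538 − 1(456.5) = 81.55
  D: 850 − 1(456.5) = 393.5
  G: 0 + 1(456.5) = 456.5
  E: 0 + 1(456.5) = 456.5
Total out = 1388 mol/s; y_E = 456.5 / 1388 = 0.3289.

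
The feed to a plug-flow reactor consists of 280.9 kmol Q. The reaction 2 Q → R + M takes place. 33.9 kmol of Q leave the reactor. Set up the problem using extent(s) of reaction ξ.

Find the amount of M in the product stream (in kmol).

123 kmol

For Q: n = n₀ − 2ξ → 33.9 = 280.9 − 2ξ, giving ξ = 123.5 kmol.
Outlet amounts (n = n₀ + ν ξ):
  Q: 280.9 − 2(123.5) = 33.9
  R: 0 + 1(123.5) = 123.5
  M: 0 + 1(123.5) = 123.5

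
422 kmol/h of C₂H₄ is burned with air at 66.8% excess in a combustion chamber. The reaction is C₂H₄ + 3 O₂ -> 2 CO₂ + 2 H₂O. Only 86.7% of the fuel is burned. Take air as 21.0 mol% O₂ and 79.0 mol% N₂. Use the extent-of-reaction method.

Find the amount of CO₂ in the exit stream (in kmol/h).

732 kmol/h

Stoichiometric O₂ = 3 × 422 = 1266 kmol/h; O₂ fed = 1266 × 1.668 = 2112 kmol/h.
N₂ fed = 2112 × 79/21 = 7944 kmol/h.
Fuel reacted = 0.867 × 422 → ξ = 365.9 kmol/h.
Outlet (n = n₀ + ν ξ):
  C₂H₄: 422 − 1(365.9) = 56.13
  O₂: 2112 − 3(365.9) = 1014
  N₂: 7944 (inert)
  CO₂: 0 + 2(365.9) = 731.7
  H₂O: 0 + 2(365.9) = 731.7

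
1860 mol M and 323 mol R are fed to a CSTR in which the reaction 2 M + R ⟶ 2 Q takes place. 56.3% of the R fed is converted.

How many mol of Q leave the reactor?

364 mol

R reacted = 0.563 × 323 = 181.8 mol; ν_R = −1, so ξ = 181.8/1 = 181.8 mol.
Outlet amounts (n = n₀ + ν ξ):
  M: 1860 − 2(181.8) = 1496
  R: 323 − 1(181.8) = 141.2
  Q: 0 + 2(181.8) = 363.7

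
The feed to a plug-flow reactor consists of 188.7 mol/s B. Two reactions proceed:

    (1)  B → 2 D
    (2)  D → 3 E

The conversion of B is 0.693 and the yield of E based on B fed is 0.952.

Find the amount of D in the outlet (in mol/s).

Conversion of B: B consumed = 1ξ₁ = 0.693 × 188.7 → ξ₁ = 130.8 mol/s.
Yield of E: 3ξ₂ / 188.7 = 0.952 → ξ₂ = 59.88 mol/s.
Outlet amounts (n = n₀ + Σ ν·ξ):
  B: 188.7 − 1(130.8) = 57.93
  D: 0 + 2(130.8) − 1(59.88) = 201.7
  E: 0 + 3(59.88) = 179.6

202 mol/s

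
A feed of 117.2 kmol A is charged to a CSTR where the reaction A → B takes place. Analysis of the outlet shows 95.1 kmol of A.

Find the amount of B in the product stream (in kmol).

For A: n = n₀ − 1ξ → 95.1 = 117.2 − 1ξ, giving ξ = 22.1 kmol.
Outlet amounts (n = n₀ + ν ξ):
  A: 117.2 − 1(22.1) = 95.1
  B: 0 + 1(22.1) = 22.1

22.1 kmol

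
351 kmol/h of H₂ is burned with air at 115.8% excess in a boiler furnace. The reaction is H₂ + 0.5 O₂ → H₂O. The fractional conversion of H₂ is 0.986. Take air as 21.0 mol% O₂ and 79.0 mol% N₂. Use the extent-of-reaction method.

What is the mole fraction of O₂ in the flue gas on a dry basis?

0.126

Stoichiometric O₂ = 0.5 × 351 = 175.5 kmol/h; O₂ fed = 175.5 × 2.158 = 378.7 kmol/h.
N₂ fed = 378.7 × 79/21 = 1425 kmol/h.
Fuel reacted = 0.986 × 351 → ξ = 346.1 kmol/h.
Outlet (n = n₀ + ν ξ):
  H₂: 351 − 1(346.1) = 4.914
  O₂: 378.7 − 0.5(346.1) = 205.7
  N₂: 1425 (inert)
  H₂O: 0 + 1(346.1) = 346.1
Dry total = 1635 kmol/h; y_O₂ (dry) = 205.7 / 1635 = 0.1258.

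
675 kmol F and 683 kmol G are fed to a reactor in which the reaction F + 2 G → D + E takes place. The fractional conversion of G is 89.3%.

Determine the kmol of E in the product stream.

305 kmol

G reacted = 0.893 × 683 = 609.9 kmol; ν_G = −2, so ξ = 609.9/2 = 305 kmol.
Outlet amounts (n = n₀ + ν ξ):
  F: 675 − 1(305) = 370
  G: 683 − 2(305) = 73.08
  D: 0 + 1(305) = 305
  E: 0 + 1(305) = 305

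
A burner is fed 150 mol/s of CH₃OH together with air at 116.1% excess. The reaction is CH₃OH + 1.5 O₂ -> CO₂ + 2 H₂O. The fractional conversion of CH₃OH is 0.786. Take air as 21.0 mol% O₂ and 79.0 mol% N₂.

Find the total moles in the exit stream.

Stoichiometric O₂ = 1.5 × 150 = 225 mol/s; O₂ fed = 225 × 2.161 = 486.2 mol/s.
N₂ fed = 486.2 × 79/21 = 1829 mol/s.
Fuel reacted = 0.786 × 150 → ξ = 117.9 mol/s.
Outlet (n = n₀ + ν ξ):
  CH₃OH: 150 − 1(117.9) = 32.1
  O₂: 486.2 − 1.5(117.9) = 309.4
  N₂: 1829 (inert)
  CO₂: 0 + 1(117.9) = 117.9
  H₂O: 0 + 2(117.9) = 235.8
Total out = 32.1 + 309.4 + 1829 + 117.9 + 235.8 = 2524 mol/s.

2520 mol/s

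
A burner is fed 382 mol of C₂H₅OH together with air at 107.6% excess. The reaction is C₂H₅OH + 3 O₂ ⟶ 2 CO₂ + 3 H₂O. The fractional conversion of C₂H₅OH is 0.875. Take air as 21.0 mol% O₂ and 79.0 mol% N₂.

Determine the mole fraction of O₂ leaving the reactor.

0.114

Stoichiometric O₂ = 3 × 382 = 1146 mol; O₂ fed = 1146 × 2.076 = 2379 mol.
N₂ fed = 2379 × 79/21 = 8950 mol.
Fuel reacted = 0.875 × 382 → ξ = 334.2 mol.
Outlet (n = n₀ + ν ξ):
  C₂H₅OH: 382 − 1(334.2) = 47.75
  O₂: 2379 − 3(334.2) = 1376
  N₂: 8950 (inert)
  CO₂: 0 + 2(334.2) = 668.5
  H₂O: 0 + 3(334.2) = 1003
Total out = 12050 mol; y_O₂ = 1376 / 12050 = 0.1143.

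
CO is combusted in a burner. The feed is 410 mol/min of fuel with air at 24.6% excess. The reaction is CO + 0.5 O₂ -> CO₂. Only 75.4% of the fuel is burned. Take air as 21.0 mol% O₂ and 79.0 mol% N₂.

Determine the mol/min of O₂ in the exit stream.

Stoichiometric O₂ = 0.5 × 410 = 205 mol/min; O₂ fed = 205 × 1.246 = 255.4 mol/min.
N₂ fed = 255.4 × 79/21 = 960.9 mol/min.
Fuel reacted = 0.754 × 410 → ξ = 309.1 mol/min.
Outlet (n = n₀ + ν ξ):
  CO: 410 − 1(309.1) = 100.9
  O₂: 255.4 − 0.5(309.1) = 100.9
  N₂: 960.9 (inert)
  CO₂: 0 + 1(309.1) = 309.1

101 mol/min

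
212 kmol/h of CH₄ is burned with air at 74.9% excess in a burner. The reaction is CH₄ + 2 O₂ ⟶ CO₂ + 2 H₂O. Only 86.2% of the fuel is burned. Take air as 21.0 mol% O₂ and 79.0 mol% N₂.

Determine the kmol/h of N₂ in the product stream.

2790 kmol/h

Stoichiometric O₂ = 2 × 212 = 424 kmol/h; O₂ fed = 424 × 1.749 = 741.6 kmol/h.
N₂ fed = 741.6 × 79/21 = 2790 kmol/h.
Fuel reacted = 0.862 × 212 → ξ = 182.7 kmol/h.
Outlet (n = n₀ + ν ξ):
  CH₄: 212 − 1(182.7) = 29.26
  O₂: 741.6 − 2(182.7) = 376.1
  N₂: 2790 (inert)
  CO₂: 0 + 1(182.7) = 182.7
  H₂O: 0 + 2(182.7) = 365.5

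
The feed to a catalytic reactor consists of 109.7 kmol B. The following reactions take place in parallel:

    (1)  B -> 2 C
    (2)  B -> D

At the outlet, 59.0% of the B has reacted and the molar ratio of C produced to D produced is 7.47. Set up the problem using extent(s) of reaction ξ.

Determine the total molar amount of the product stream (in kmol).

161 kmol

Conversion of B: B consumed = 0.59 × 109.7 = 64.72 kmol = 1ξ₁ + 1ξ₂.
Selectivity: 2ξ₁ / (1ξ₂) = 7.47 → ξ₁ = 3.735 ξ₂.
Substitute: (1·3.735 + 1) ξ₂ = 64.72 → ξ₂ = 13.67 kmol, ξ₁ = 51.05 kmol.
Outlet amounts (n = n₀ + Σ ν·ξ):
  B: 109.7 − 1(51.05) − 1(13.67) = 44.98
  C: 0 + 2(51.05) = 102.1
  D: 0 + 1(13.67) = 13.67
Total out = 44.98 + 102.1 + 13.67 = 160.8 kmol.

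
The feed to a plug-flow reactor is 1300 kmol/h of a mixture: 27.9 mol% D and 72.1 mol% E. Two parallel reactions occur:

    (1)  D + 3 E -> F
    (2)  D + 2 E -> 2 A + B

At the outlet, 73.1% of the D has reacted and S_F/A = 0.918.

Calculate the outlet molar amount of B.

Conversion of D: D consumed = 0.731 × 362.7 = 265.1 kmol/h = 1ξ₁ + 1ξ₂.
Selectivity: 1ξ₁ / (2ξ₂) = 0.918 → ξ₁ = 1.836 ξ₂.
Substitute: (1·1.836 + 1) ξ₂ = 265.1 → ξ₂ = 93.49 kmol/h, ξ₁ = 171.6 kmol/h.
Outlet amounts (n = n₀ + Σ ν·ξ):
  D: 362.7 − 1(171.6) − 1(93.49) = 97.57
  E: 937.3 − 3(171.6) − 2(93.49) = 235.4
  F: 0 + 1(171.6) = 171.6
  A: 0 + 2(93.49) = 187
  B: 0 + 1(93.49) = 93.49

93.5 kmol/h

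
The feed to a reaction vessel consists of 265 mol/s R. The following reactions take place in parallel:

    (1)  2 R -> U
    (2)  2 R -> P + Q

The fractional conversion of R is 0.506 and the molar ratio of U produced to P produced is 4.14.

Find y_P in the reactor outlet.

Conversion of R: R consumed = 0.506 × 265 = 134.1 mol/s = 2ξ₁ + 2ξ₂.
Selectivity: 1ξ₁ / (1ξ₂) = 4.14 → ξ₁ = 4.14 ξ₂.
Substitute: (2·4.14 + 2) ξ₂ = 134.1 → ξ₂ = 13.04 mol/s, ξ₁ = 54 mol/s.
Outlet amounts (n = n₀ + Σ ν·ξ):
  R: 265 − 2(54) − 2(13.04) = 130.9
  U: 0 + 1(54) = 54
  P: 0 + 1(13.04) = 13.04
  Q: 0 + 1(13.04) = 13.04
Total out = 211 mol/s; y_P = 13.04 / 211 = 0.06182.

0.0618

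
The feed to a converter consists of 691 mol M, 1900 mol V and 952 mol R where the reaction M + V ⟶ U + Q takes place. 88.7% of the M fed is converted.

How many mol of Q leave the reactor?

M reacted = 0.887 × 691 = 612.9 mol; ν_M = −1, so ξ = 612.9/1 = 612.9 mol.
Outlet amounts (n = n₀ + ν ξ):
  M: 691 − 1(612.9) = 78.08
  V: 1900 − 1(612.9) = 1287
  U: 0 + 1(612.9) = 612.9
  Q: 0 + 1(612.9) = 612.9
  R: 952 (inert)

613 mol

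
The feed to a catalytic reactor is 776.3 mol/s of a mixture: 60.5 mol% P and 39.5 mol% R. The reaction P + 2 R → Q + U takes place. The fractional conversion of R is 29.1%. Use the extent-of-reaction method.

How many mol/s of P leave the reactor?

425 mol/s

R reacted = 0.291 × 306.6 = 89.23 mol/s; ν_R = −2, so ξ = 89.23/2 = 44.62 mol/s.
Outlet amounts (n = n₀ + ν ξ):
  P: 469.7 − 1(44.62) = 425
  R: 306.6 − 2(44.62) = 217.4
  Q: 0 + 1(44.62) = 44.62
  U: 0 + 1(44.62) = 44.62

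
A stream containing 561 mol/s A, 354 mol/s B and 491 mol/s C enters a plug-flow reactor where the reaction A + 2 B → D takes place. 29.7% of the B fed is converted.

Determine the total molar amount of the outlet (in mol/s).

1300 mol/s

B reacted = 0.297 × 354 = 105.1 mol/s; ν_B = −2, so ξ = 105.1/2 = 52.57 mol/s.
Outlet amounts (n = n₀ + ν ξ):
  A: 561 − 1(52.57) = 508.4
  B: 354 − 2(52.57) = 248.9
  D: 0 + 1(52.57) = 52.57
  C: 491 (inert)
Total out = 508.4 + 248.9 + 52.57 + 491 = 1301 mol/s.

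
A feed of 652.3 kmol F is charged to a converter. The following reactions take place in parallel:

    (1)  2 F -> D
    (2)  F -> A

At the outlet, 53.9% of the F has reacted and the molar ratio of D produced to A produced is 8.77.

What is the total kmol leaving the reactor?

Conversion of F: F consumed = 0.539 × 652.3 = 351.6 kmol = 2ξ₁ + 1ξ₂.
Selectivity: 1ξ₁ / (1ξ₂) = 8.77 → ξ₁ = 8.77 ξ₂.
Substitute: (2·8.77 + 1) ξ₂ = 351.6 → ξ₂ = 18.96 kmol, ξ₁ = 166.3 kmol.
Outlet amounts (n = n₀ + Σ ν·ξ):
  F: 652.3 − 2(166.3) − 1(18.96) = 300.7
  D: 0 + 1(166.3) = 166.3
  A: 0 + 1(18.96) = 18.96
Total out = 300.7 + 166.3 + 18.96 = 486 kmol.

486 kmol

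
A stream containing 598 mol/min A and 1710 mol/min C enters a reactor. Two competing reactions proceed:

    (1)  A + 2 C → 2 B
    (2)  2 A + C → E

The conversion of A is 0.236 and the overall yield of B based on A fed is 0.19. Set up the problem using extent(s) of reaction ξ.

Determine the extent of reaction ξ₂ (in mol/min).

Yield of B: 2ξ₁ / 598 = 0.19 → ξ₁ = 56.81 mol/min.
Conversion of A: 1ξ₁ + 2ξ₂ = 0.236 × 598 = 141.1 → ξ₂ = 42.16 mol/min.
Outlet amounts (n = n₀ + Σ ν·ξ):
  A: 598 − 1(56.81) − 2(42.16) = 456.9
  C: 1710 − 2(56.81) − 1(42.16) = 1554
  B: 0 + 2(56.81) = 113.6
  E: 0 + 1(42.16) = 42.16

ξ₂ = 42.2 mol/min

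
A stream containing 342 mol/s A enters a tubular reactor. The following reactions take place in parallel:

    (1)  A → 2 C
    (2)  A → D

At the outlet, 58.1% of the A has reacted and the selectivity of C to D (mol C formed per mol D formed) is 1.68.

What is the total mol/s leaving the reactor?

433 mol/s

Conversion of A: A consumed = 0.581 × 342 = 198.7 mol/s = 1ξ₁ + 1ξ₂.
Selectivity: 2ξ₁ / (1ξ₂) = 1.68 → ξ₁ = 0.84 ξ₂.
Substitute: (1·0.84 + 1) ξ₂ = 198.7 → ξ₂ = 108 mol/s, ξ₁ = 90.71 mol/s.
Outlet amounts (n = n₀ + Σ ν·ξ):
  A: 342 − 1(90.71) − 1(108) = 143.3
  C: 0 + 2(90.71) = 181.4
  D: 0 + 1(108) = 108
Total out = 143.3 + 181.4 + 108 = 432.7 mol/s.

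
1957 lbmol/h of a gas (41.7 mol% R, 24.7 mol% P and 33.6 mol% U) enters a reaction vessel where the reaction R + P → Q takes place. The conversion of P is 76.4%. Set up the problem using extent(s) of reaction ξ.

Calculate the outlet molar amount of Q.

369 lbmol/h

P reacted = 0.764 × 483.4 = 369.3 lbmol/h; ν_P = −1, so ξ = 369.3/1 = 369.3 lbmol/h.
Outlet amounts (n = n₀ + ν ξ):
  R: 816.1 − 1(369.3) = 446.8
  P: 483.4 − 1(369.3) = 114.1
  Q: 0 + 1(369.3) = 369.3
  U: 657.6 (inert)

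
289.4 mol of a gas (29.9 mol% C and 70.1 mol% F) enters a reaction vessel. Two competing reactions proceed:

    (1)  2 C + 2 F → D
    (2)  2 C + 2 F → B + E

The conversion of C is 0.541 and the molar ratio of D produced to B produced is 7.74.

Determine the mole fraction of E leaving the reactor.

0.0121

Conversion of C: C consumed = 0.541 × 86.53 = 46.81 mol = 2ξ₁ + 2ξ₂.
Selectivity: 1ξ₁ / (1ξ₂) = 7.74 → ξ₁ = 7.74 ξ₂.
Substitute: (2·7.74 + 2) ξ₂ = 46.81 → ξ₂ = 2.678 mol, ξ₁ = 20.73 mol.
Outlet amounts (n = n₀ + Σ ν·ξ):
  C: 86.53 − 2(20.73) − 2(2.678) = 39.72
  F: 202.9 − 2(20.73) − 2(2.678) = 156.1
  D: 0 + 1(20.73) = 20.73
  B: 0 + 1(2.678) = 2.678
  E: 0 + 1(2.678) = 2.678
Total out = 221.9 mol; y_E = 2.678 / 221.9 = 0.01207.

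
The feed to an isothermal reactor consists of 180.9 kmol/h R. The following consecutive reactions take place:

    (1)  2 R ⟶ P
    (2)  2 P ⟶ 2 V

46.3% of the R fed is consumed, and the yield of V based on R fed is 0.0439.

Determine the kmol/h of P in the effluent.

33.9 kmol/h

Conversion of R: R consumed = 2ξ₁ = 0.463 × 180.9 → ξ₁ = 41.88 kmol/h.
Yield of V: 2ξ₂ / 180.9 = 0.0439 → ξ₂ = 3.971 kmol/h.
Outlet amounts (n = n₀ + Σ ν·ξ):
  R: 180.9 − 2(41.88) = 97.14
  P: 0 + 1(41.88) − 2(3.971) = 33.94
  V: 0 + 2(3.971) = 7.942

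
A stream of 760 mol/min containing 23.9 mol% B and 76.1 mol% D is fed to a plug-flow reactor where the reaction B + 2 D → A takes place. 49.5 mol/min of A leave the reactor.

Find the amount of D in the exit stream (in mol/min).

479 mol/min

For A: n = n₀ + 1ξ → 49.5 = 0 + 1ξ, giving ξ = 49.5 mol/min.
Outlet amounts (n = n₀ + ν ξ):
  B: 181.6 − 1(49.5) = 132.1
  D: 578.4 − 2(49.5) = 479.4
  A: 0 + 1(49.5) = 49.5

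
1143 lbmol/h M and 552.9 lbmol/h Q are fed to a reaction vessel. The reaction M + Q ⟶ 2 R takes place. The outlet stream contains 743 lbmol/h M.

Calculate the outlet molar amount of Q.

153 lbmol/h

For M: n = n₀ − 1ξ → 743 = 1143 − 1ξ, giving ξ = 400 lbmol/h.
Outlet amounts (n = n₀ + ν ξ):
  M: 1143 − 1(400) = 743
  Q: 552.9 − 1(400) = 152.9
  R: 0 + 2(400) = 800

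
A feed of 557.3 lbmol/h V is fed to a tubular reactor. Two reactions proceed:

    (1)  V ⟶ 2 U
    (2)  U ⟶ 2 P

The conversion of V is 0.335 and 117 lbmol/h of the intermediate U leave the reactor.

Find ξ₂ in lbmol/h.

ξ₂ = 256 lbmol/h

Conversion of V: V consumed = 1ξ₁ = 0.335 × 557.3 → ξ₁ = 186.7 lbmol/h.
U balance: n_U = 0 + 2ξ₁ − 1ξ₂ = 117 → ξ₂ = (2·186.7 − 117)/1 = 256.4 lbmol/h.
Outlet amounts (n = n₀ + Σ ν·ξ):
  V: 557.3 − 1(186.7) = 370.6
  U: 0 + 2(186.7) − 1(256.4) = 117
  P: 0 + 2(256.4) = 512.8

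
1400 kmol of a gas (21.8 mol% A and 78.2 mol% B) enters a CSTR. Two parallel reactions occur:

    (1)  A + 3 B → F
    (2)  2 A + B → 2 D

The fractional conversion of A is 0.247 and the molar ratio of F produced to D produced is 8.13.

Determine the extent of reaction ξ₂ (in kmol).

Conversion of A: A consumed = 0.247 × 305.2 = 75.38 kmol = 1ξ₁ + 2ξ₂.
Selectivity: 1ξ₁ / (2ξ₂) = 8.13 → ξ₁ = 16.26 ξ₂.
Substitute: (1·16.26 + 2) ξ₂ = 75.38 → ξ₂ = 4.128 kmol, ξ₁ = 67.13 kmol.
Outlet amounts (n = n₀ + Σ ν·ξ):
  A: 305.2 − 1(67.13) − 2(4.128) = 229.8
  B: 1095 − 3(67.13) − 1(4.128) = 889.3
  F: 0 + 1(67.13) = 67.13
  D: 0 + 2(4.128) = 8.257

ξ₂ = 4.13 kmol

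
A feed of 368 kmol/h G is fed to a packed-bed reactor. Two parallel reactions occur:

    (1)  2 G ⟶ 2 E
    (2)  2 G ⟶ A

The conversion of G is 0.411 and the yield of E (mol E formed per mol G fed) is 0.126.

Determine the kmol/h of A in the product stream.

52.4 kmol/h

Yield of E: 2ξ₁ / 368 = 0.126 → ξ₁ = 23.18 kmol/h.
Conversion of G: 2ξ₁ + 2ξ₂ = 0.411 × 368 = 151.2 → ξ₂ = 52.44 kmol/h.
Outlet amounts (n = n₀ + Σ ν·ξ):
  G: 368 − 2(23.18) − 2(52.44) = 216.8
  E: 0 + 2(23.18) = 46.37
  A: 0 + 1(52.44) = 52.44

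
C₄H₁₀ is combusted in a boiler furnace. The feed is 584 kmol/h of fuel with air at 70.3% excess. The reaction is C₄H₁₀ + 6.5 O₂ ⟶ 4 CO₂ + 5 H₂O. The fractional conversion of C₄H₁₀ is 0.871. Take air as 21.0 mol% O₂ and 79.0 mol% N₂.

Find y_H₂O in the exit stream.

Stoichiometric O₂ = 6.5 × 584 = 3796 kmol/h; O₂ fed = 3796 × 1.703 = 6465 kmol/h.
N₂ fed = 6465 × 79/21 = 24320 kmol/h.
Fuel reacted = 0.871 × 584 → ξ = 508.7 kmol/h.
Outlet (n = n₀ + ν ξ):
  C₄H₁₀: 584 − 1(508.7) = 75.34
  O₂: 6465 − 6.5(508.7) = 3158
  N₂: 24320 (inert)
  CO₂: 0 + 4(508.7) = 2035
  H₂O: 0 + 5(508.7) = 2543
Total out = 32130 kmol/h; y_H₂O = 2543 / 32130 = 0.07916.

0.0792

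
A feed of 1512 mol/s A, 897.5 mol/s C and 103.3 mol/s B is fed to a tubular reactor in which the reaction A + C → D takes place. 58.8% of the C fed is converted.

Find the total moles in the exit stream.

1990 mol/s

C reacted = 0.588 × 897.5 = 527.7 mol/s; ν_C = −1, so ξ = 527.7/1 = 527.7 mol/s.
Outlet amounts (n = n₀ + ν ξ):
  A: 1512 − 1(527.7) = 984.3
  C: 897.5 − 1(527.7) = 369.8
  D: 0 + 1(527.7) = 527.7
  B: 103.3 (inert)
Total out = 984.3 + 369.8 + 527.7 + 103.3 = 1985 mol/s.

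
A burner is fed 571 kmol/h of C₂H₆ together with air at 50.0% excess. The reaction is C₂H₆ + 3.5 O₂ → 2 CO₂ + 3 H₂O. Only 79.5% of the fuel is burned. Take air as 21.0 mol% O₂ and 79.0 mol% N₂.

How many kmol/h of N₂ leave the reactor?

Stoichiometric O₂ = 3.5 × 571 = 1998 kmol/h; O₂ fed = 1998 × 1.500 = 2998 kmol/h.
N₂ fed = 2998 × 79/21 = 11280 kmol/h.
Fuel reacted = 0.795 × 571 → ξ = 453.9 kmol/h.
Outlet (n = n₀ + ν ξ):
  C₂H₆: 571 − 1(453.9) = 117.1
  O₂: 2998 − 3.5(453.9) = 1409
  N₂: 11280 (inert)
  CO₂: 0 + 2(453.9) = 907.9
  H₂O: 0 + 3(453.9) = 1362

11300 kmol/h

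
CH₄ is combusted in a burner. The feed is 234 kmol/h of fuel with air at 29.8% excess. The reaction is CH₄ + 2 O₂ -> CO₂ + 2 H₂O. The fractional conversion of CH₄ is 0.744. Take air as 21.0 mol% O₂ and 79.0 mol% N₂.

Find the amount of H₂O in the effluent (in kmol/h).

348 kmol/h

Stoichiometric O₂ = 2 × 234 = 468 kmol/h; O₂ fed = 468 × 1.298 = 607.5 kmol/h.
N₂ fed = 607.5 × 79/21 = 2285 kmol/h.
Fuel reacted = 0.744 × 234 → ξ = 174.1 kmol/h.
Outlet (n = n₀ + ν ξ):
  CH₄: 234 − 1(174.1) = 59.9
  O₂: 607.5 − 2(174.1) = 259.3
  N₂: 2285 (inert)
  CO₂: 0 + 1(174.1) = 174.1
  H₂O: 0 + 2(174.1) = 348.2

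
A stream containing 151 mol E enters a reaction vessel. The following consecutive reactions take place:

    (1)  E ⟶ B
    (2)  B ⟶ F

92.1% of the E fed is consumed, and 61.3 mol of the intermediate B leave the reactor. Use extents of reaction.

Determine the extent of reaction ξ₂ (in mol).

ξ₂ = 77.8 mol

Conversion of E: E consumed = 1ξ₁ = 0.921 × 151 → ξ₁ = 139.1 mol.
B balance: n_B = 0 + 1ξ₁ − 1ξ₂ = 61.3 → ξ₂ = (1·139.1 − 61.3)/1 = 77.77 mol.
Outlet amounts (n = n₀ + Σ ν·ξ):
  E: 151 − 1(139.1) = 11.93
  B: 0 + 1(139.1) − 1(77.77) = 61.3
  F: 0 + 1(77.77) = 77.77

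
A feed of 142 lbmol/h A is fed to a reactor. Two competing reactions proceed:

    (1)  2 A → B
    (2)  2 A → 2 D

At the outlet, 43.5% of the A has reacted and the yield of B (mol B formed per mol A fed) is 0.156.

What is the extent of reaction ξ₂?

ξ₂ = 8.73 lbmol/h

Yield of B: 1ξ₁ / 142 = 0.156 → ξ₁ = 22.15 lbmol/h.
Conversion of A: 2ξ₁ + 2ξ₂ = 0.435 × 142 = 61.77 → ξ₂ = 8.733 lbmol/h.
Outlet amounts (n = n₀ + Σ ν·ξ):
  A: 142 − 2(22.15) − 2(8.733) = 80.23
  B: 0 + 1(22.15) = 22.15
  D: 0 + 2(8.733) = 17.47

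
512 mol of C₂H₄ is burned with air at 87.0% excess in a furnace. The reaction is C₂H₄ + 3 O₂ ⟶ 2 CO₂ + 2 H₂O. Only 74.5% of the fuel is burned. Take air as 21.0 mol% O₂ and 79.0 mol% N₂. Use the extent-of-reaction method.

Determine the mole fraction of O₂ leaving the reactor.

Stoichiometric O₂ = 3 × 512 = 1536 mol; O₂ fed = 1536 × 1.870 = 2872 mol.
N₂ fed = 2872 × 79/21 = 10810 mol.
Fuel reacted = 0.745 × 512 → ξ = 381.4 mol.
Outlet (n = n₀ + ν ξ):
  C₂H₄: 512 − 1(381.4) = 130.6
  O₂: 2872 − 3(381.4) = 1728
  N₂: 10810 (inert)
  CO₂: 0 + 2(381.4) = 762.9
  H₂O: 0 + 2(381.4) = 762.9
Total out = 14190 mol; y_O₂ = 1728 / 14190 = 0.1218.

0.122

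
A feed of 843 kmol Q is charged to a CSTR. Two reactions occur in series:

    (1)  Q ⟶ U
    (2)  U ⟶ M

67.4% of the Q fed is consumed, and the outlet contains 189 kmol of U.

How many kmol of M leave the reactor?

379 kmol

Conversion of Q: Q consumed = 1ξ₁ = 0.674 × 843 → ξ₁ = 568.2 kmol.
U balance: n_U = 0 + 1ξ₁ − 1ξ₂ = 189 → ξ₂ = (1·568.2 − 189)/1 = 379.2 kmol.
Outlet amounts (n = n₀ + Σ ν·ξ):
  Q: 843 − 1(568.2) = 274.8
  U: 0 + 1(568.2) − 1(379.2) = 189
  M: 0 + 1(379.2) = 379.2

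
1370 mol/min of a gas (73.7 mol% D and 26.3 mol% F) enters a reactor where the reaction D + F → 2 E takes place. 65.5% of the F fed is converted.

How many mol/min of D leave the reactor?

F reacted = 0.655 × 360.3 = 236 mol/min; ν_F = −1, so ξ = 236/1 = 236 mol/min.
Outlet amounts (n = n₀ + ν ξ):
  D: 1010 − 1(236) = 773.7
  F: 360.3 − 1(236) = 124.3
  E: 0 + 2(236) = 472

774 mol/min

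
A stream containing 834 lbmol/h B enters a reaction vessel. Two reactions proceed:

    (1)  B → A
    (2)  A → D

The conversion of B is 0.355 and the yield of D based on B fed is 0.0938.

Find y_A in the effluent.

0.261

Conversion of B: B consumed = 1ξ₁ = 0.355 × 834 → ξ₁ = 296.1 lbmol/h.
Yield of D: 1ξ₂ / 834 = 0.0938 → ξ₂ = 78.23 lbmol/h.
Outlet amounts (n = n₀ + Σ ν·ξ):
  B: 834 − 1(296.1) = 537.9
  A: 0 + 1(296.1) − 1(78.23) = 217.8
  D: 0 + 1(78.23) = 78.23
Total out = 834 lbmol/h; y_A = 217.8 / 834 = 0.2612.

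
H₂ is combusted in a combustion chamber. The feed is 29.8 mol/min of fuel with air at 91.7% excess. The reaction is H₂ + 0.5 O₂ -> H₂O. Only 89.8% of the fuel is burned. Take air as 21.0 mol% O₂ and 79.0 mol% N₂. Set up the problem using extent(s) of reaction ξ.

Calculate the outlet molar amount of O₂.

15.2 mol/min

Stoichiometric O₂ = 0.5 × 29.8 = 14.9 mol/min; O₂ fed = 14.9 × 1.917 = 28.56 mol/min.
N₂ fed = 28.56 × 79/21 = 107.5 mol/min.
Fuel reacted = 0.898 × 29.8 → ξ = 26.76 mol/min.
Outlet (n = n₀ + ν ξ):
  H₂: 29.8 − 1(26.76) = 3.04
  O₂: 28.56 − 0.5(26.76) = 15.18
  N₂: 107.5 (inert)
  H₂O: 0 + 1(26.76) = 26.76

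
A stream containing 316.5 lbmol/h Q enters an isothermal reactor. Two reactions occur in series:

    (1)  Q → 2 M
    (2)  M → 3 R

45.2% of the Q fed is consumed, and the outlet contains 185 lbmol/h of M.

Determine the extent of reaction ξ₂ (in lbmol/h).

Conversion of Q: Q consumed = 1ξ₁ = 0.452 × 316.5 → ξ₁ = 143.1 lbmol/h.
M balance: n_M = 0 + 2ξ₁ − 1ξ₂ = 185 → ξ₂ = (2·143.1 − 185)/1 = 101.1 lbmol/h.
Outlet amounts (n = n₀ + Σ ν·ξ):
  Q: 316.5 − 1(143.1) = 173.4
  M: 0 + 2(143.1) − 1(101.1) = 185
  R: 0 + 3(101.1) = 303.3

ξ₂ = 101 lbmol/h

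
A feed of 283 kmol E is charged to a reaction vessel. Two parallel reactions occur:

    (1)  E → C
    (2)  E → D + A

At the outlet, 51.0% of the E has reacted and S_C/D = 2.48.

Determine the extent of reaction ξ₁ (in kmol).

Conversion of E: E consumed = 0.51 × 283 = 144.3 kmol = 1ξ₁ + 1ξ₂.
Selectivity: 1ξ₁ / (1ξ₂) = 2.48 → ξ₁ = 2.48 ξ₂.
Substitute: (1·2.48 + 1) ξ₂ = 144.3 → ξ₂ = 41.47 kmol, ξ₁ = 102.9 kmol.
Outlet amounts (n = n₀ + Σ ν·ξ):
  E: 283 − 1(102.9) − 1(41.47) = 138.7
  C: 0 + 1(102.9) = 102.9
  D: 0 + 1(41.47) = 41.47
  A: 0 + 1(41.47) = 41.47

ξ₁ = 103 kmol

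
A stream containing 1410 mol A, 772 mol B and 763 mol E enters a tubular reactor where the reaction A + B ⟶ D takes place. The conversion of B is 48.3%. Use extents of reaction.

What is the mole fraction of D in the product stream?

B reacted = 0.483 × 772 = 372.9 mol; ν_B = −1, so ξ = 372.9/1 = 372.9 mol.
Outlet amounts (n = n₀ + ν ξ):
  A: 1410 − 1(372.9) = 1037
  B: 772 − 1(372.9) = 399.1
  D: 0 + 1(372.9) = 372.9
  E: 763 (inert)
Total out = 2572 mol; y_D = 372.9 / 2572 = 0.145.

0.145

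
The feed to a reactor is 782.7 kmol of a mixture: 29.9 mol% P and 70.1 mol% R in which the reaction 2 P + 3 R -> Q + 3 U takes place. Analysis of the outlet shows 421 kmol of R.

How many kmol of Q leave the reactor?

42.6 kmol

For R: n = n₀ − 3ξ → 421 = 548.7 − 3ξ, giving ξ = 42.56 kmol.
Outlet amounts (n = n₀ + ν ξ):
  P: 234 − 2(42.56) = 148.9
  R: 548.7 − 3(42.56) = 421
  Q: 0 + 1(42.56) = 42.56
  U: 0 + 3(42.56) = 127.7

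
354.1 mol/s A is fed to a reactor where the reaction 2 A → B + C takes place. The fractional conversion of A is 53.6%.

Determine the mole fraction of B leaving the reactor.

0.268

A reacted = 0.536 × 354.1 = 189.8 mol/s; ν_A = −2, so ξ = 189.8/2 = 94.9 mol/s.
Outlet amounts (n = n₀ + ν ξ):
  A: 354.1 − 2(94.9) = 164.3
  B: 0 + 1(94.9) = 94.9
  C: 0 + 1(94.9) = 94.9
Total out = 354.1 mol/s; y_B = 94.9 / 354.1 = 0.268.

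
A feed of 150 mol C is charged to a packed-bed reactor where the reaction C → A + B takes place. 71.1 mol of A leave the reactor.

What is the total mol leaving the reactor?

For A: n = n₀ + 1ξ → 71.1 = 0 + 1ξ, giving ξ = 71.1 mol.
Outlet amounts (n = n₀ + ν ξ):
  C: 150 − 1(71.1) = 78.9
  A: 0 + 1(71.1) = 71.1
  B: 0 + 1(71.1) = 71.1
Total out = 78.9 + 71.1 + 71.1 = 221.1 mol.

221 mol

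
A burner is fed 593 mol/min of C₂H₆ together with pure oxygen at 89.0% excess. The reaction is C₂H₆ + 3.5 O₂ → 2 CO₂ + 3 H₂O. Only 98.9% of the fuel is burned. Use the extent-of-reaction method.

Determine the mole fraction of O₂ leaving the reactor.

Stoichiometric O₂ = 3.5 × 593 = 2076 mol/min; O₂ fed = 2076 × 1.890 = 3923 mol/min.
Fuel reacted = 0.989 × 593 → ξ = 586.5 mol/min.
Outlet (n = n₀ + ν ξ):
  C₂H₆: 593 − 1(586.5) = 6.523
  O₂: 3923 − 3.5(586.5) = 1870
  CO₂: 0 + 2(586.5) = 1173
  H₂O: 0 + 3(586.5) = 1759
Total out = 4809 mol/min; y_O₂ = 1870 / 4809 = 0.3889.

0.389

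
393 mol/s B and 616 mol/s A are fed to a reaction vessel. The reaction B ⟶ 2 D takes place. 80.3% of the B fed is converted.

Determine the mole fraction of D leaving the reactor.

0.476

B reacted = 0.803 × 393 = 315.6 mol/s; ν_B = −1, so ξ = 315.6/1 = 315.6 mol/s.
Outlet amounts (n = n₀ + ν ξ):
  B: 393 − 1(315.6) = 77.42
  D: 0 + 2(315.6) = 631.2
  A: 616 (inert)
Total out = 1325 mol/s; y_D = 631.2 / 1325 = 0.4765.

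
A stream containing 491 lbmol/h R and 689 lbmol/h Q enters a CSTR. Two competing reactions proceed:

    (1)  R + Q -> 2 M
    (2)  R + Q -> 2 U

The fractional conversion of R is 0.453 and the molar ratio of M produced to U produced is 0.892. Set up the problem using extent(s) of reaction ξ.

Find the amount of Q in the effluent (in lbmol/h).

Conversion of R: R consumed = 0.453 × 491 = 222.4 lbmol/h = 1ξ₁ + 1ξ₂.
Selectivity: 2ξ₁ / (2ξ₂) = 0.892 → ξ₁ = 0.892 ξ₂.
Substitute: (1·0.892 + 1) ξ₂ = 222.4 → ξ₂ = 117.6 lbmol/h, ξ₁ = 104.9 lbmol/h.
Outlet amounts (n = n₀ + Σ ν·ξ):
  R: 491 − 1(104.9) − 1(117.6) = 268.6
  Q: 689 − 1(104.9) − 1(117.6) = 466.6
  M: 0 + 2(104.9) = 209.7
  U: 0 + 2(117.6) = 235.1

467 lbmol/h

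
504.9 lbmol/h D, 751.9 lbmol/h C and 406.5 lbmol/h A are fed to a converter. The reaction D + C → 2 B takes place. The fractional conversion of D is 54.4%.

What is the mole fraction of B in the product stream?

D reacted = 0.544 × 504.9 = 274.7 lbmol/h; ν_D = −1, so ξ = 274.7/1 = 274.7 lbmol/h.
Outlet amounts (n = n₀ + ν ξ):
  D: 504.9 − 1(274.7) = 230.2
  C: 751.9 − 1(274.7) = 477.2
  B: 0 + 2(274.7) = 549.3
  A: 406.5 (inert)
Total out = 1663 lbmol/h; y_B = 549.3 / 1663 = 0.3303.

0.33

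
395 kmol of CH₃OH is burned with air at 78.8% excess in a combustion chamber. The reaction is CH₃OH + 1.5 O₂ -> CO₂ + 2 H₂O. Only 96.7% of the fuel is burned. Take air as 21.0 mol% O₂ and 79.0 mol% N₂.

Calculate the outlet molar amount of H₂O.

Stoichiometric O₂ = 1.5 × 395 = 592.5 kmol; O₂ fed = 592.5 × 1.788 = 1059 kmol.
N₂ fed = 1059 × 79/21 = 3985 kmol.
Fuel reacted = 0.967 × 395 → ξ = 382 kmol.
Outlet (n = n₀ + ν ξ):
  CH₃OH: 395 − 1(382) = 13.04
  O₂: 1059 − 1.5(382) = 486.4
  N₂: 3985 (inert)
  CO₂: 0 + 1(382) = 382
  H₂O: 0 + 2(382) = 763.9

764 kmol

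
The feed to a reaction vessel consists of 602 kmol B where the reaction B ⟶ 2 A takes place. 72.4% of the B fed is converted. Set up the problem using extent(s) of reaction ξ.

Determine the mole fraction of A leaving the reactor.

B reacted = 0.724 × 602 = 435.8 kmol; ν_B = −1, so ξ = 435.8/1 = 435.8 kmol.
Outlet amounts (n = n₀ + ν ξ):
  B: 602 − 1(435.8) = 166.2
  A: 0 + 2(435.8) = 871.7
Total out = 1038 kmol; y_A = 871.7 / 1038 = 0.8399.

0.84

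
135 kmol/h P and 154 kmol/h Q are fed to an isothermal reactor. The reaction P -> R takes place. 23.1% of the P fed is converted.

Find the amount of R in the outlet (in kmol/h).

P reacted = 0.231 × 135 = 31.19 kmol/h; ν_P = −1, so ξ = 31.19/1 = 31.19 kmol/h.
Outlet amounts (n = n₀ + ν ξ):
  P: 135 − 1(31.19) = 103.8
  R: 0 + 1(31.19) = 31.19
  Q: 154 (inert)

31.2 kmol/h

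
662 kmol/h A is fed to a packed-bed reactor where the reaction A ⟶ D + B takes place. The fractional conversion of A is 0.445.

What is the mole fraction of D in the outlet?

0.308

A reacted = 0.445 × 662 = 294.6 kmol/h; ν_A = −1, so ξ = 294.6/1 = 294.6 kmol/h.
Outlet amounts (n = n₀ + ν ξ):
  A: 662 − 1(294.6) = 367.4
  D: 0 + 1(294.6) = 294.6
  B: 0 + 1(294.6) = 294.6
Total out = 956.6 kmol/h; y_D = 294.6 / 956.6 = 0.308.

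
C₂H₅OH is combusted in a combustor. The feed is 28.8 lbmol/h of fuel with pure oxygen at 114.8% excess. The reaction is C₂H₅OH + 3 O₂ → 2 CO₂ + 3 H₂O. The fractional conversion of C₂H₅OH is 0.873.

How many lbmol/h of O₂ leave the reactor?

Stoichiometric O₂ = 3 × 28.8 = 86.4 lbmol/h; O₂ fed = 86.4 × 2.148 = 185.6 lbmol/h.
Fuel reacted = 0.873 × 28.8 → ξ = 25.14 lbmol/h.
Outlet (n = n₀ + ν ξ):
  C₂H₅OH: 28.8 − 1(25.14) = 3.658
  O₂: 185.6 − 3(25.14) = 110.2
  CO₂: 0 + 2(25.14) = 50.28
  H₂O: 0 + 3(25.14) = 75.43

110 lbmol/h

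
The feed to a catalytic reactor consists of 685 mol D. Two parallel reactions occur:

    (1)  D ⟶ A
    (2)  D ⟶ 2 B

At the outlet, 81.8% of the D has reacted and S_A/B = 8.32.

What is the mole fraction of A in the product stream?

Conversion of D: D consumed = 0.818 × 685 = 560.3 mol = 1ξ₁ + 1ξ₂.
Selectivity: 1ξ₁ / (2ξ₂) = 8.32 → ξ₁ = 16.64 ξ₂.
Substitute: (1·16.64 + 1) ξ₂ = 560.3 → ξ₂ = 31.76 mol, ξ₁ = 528.6 mol.
Outlet amounts (n = n₀ + Σ ν·ξ):
  D: 685 − 1(528.6) − 1(31.76) = 124.7
  A: 0 + 1(528.6) = 528.6
  B: 0 + 2(31.76) = 63.53
Total out = 716.8 mol; y_A = 528.6 / 716.8 = 0.7374.

0.737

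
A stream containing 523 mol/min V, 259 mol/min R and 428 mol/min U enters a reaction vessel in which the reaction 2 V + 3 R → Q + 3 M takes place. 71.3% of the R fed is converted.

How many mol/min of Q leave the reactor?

61.6 mol/min

R reacted = 0.713 × 259 = 184.7 mol/min; ν_R = −3, so ξ = 184.7/3 = 61.56 mol/min.
Outlet amounts (n = n₀ + ν ξ):
  V: 523 − 2(61.56) = 399.9
  R: 259 − 3(61.56) = 74.33
  Q: 0 + 1(61.56) = 61.56
  M: 0 + 3(61.56) = 184.7
  U: 428 (inert)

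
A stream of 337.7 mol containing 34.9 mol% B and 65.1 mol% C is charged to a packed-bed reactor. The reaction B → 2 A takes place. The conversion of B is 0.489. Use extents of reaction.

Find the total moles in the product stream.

395 mol

B reacted = 0.489 × 117.9 = 57.63 mol; ν_B = −1, so ξ = 57.63/1 = 57.63 mol.
Outlet amounts (n = n₀ + ν ξ):
  B: 117.9 − 1(57.63) = 60.23
  A: 0 + 2(57.63) = 115.3
  C: 219.8 (inert)
Total out = 60.23 + 115.3 + 219.8 = 395.3 mol.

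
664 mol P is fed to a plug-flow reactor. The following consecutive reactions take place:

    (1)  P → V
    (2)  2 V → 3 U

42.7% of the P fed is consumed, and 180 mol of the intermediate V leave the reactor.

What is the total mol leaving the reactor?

716 mol

Conversion of P: P consumed = 1ξ₁ = 0.427 × 664 → ξ₁ = 283.5 mol.
V balance: n_V = 0 + 1ξ₁ − 2ξ₂ = 180 → ξ₂ = (1·283.5 − 180)/2 = 51.76 mol.
Outlet amounts (n = n₀ + Σ ν·ξ):
  P: 664 − 1(283.5) = 380.5
  V: 0 + 1(283.5) − 2(51.76) = 180
  U: 0 + 3(51.76) = 155.3
Total out = 380.5 + 180 + 155.3 = 715.8 mol.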